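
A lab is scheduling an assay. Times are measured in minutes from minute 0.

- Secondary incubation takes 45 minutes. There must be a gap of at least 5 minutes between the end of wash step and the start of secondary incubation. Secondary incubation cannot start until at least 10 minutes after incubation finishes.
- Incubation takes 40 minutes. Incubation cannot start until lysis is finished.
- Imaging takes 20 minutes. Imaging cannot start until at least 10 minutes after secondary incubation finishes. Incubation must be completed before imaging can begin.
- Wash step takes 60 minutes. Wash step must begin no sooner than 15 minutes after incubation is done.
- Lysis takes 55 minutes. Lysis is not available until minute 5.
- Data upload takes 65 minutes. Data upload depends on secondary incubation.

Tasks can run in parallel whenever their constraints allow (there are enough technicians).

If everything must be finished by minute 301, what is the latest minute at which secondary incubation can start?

Imaging has no dependents, so it just needs to finish by minute 301. Starting by 301 − 20 = minute 281 achieves that.
To finish by minute 301, data upload (duration 65) must start no later than minute 236.
Secondary incubation must finish in time for imaging (must start by minute 281, minus 10-minute gap → minute 271); data upload (must start by minute 236). The tightest is minute 236, so secondary incubation must start by 236 − 45 = minute 191.

191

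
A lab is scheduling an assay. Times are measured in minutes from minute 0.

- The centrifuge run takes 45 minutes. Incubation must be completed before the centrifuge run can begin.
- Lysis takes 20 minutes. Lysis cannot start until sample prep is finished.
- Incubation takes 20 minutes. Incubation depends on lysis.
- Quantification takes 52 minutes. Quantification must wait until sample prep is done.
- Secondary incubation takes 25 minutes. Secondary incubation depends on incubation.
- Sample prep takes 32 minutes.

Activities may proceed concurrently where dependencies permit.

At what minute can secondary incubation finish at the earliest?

97

Sample prep has no prerequisites, so it starts at minute 0 and finishes at minute 32.
Lysis cannot begin until sample prep (finishes minute 32). It runs from minute 32 to 32 + 20 = minute 52.
Incubation waits on lysis (finishes minute 52), so it starts at minute 52 and finishes at 52 + 20 = minute 72.
After incubation (finishes minute 72), secondary incubation can start at minute 72 and finishes at minute 97.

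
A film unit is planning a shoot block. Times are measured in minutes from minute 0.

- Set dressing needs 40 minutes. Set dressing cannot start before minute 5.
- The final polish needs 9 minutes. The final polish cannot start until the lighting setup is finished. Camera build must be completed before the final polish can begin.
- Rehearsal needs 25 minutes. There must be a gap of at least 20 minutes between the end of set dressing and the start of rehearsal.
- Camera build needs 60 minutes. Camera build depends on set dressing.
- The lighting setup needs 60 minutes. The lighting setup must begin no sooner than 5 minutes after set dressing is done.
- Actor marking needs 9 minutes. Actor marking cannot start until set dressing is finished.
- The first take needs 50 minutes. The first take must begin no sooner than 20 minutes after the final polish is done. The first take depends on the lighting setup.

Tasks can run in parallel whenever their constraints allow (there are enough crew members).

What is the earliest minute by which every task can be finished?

189

Set dressing cannot begin until its own release at minute 5. It runs from minute 5 to 5 + 40 = minute 45.
Rehearsal waits on set dressing (finishes minute 45, plus 20-minute gap → minute 65), so it starts at minute 65 and finishes at 65 + 25 = minute 90.
After set dressing (finishes minute 45), actor marking can start at minute 45 and finishes at minute 54.
Camera build cannot begin until set dressing (finishes minute 45). It runs from minute 45 to 45 + 60 = minute 105.
The lighting setup waits on set dressing (finishes minute 45, plus 5-minute gap → minute 50), so it starts at minute 50 and finishes at 50 + 60 = minute 110.
The final polish cannot start until the lighting setup (finishes minute 110); camera build (finishes minute 105). The controlling bound is minute 110, so the final polish finishes at 110 + 9 = minute 119.
For the first take: the final polish (finishes minute 119, plus 20-minute gap → minute 139); the lighting setup (finishes minute 110). Taking the maximum gives a start of minute 139, and it finishes at 139 + 50 = minute 189.
All tasks are finished once the last one completes. Finish times: Set dressing at 45, The lighting setup at 110, Camera build at 105, Actor marking at 54, Rehearsal at 90, The final polish at 119, The first take at 189. The latest is minute 189.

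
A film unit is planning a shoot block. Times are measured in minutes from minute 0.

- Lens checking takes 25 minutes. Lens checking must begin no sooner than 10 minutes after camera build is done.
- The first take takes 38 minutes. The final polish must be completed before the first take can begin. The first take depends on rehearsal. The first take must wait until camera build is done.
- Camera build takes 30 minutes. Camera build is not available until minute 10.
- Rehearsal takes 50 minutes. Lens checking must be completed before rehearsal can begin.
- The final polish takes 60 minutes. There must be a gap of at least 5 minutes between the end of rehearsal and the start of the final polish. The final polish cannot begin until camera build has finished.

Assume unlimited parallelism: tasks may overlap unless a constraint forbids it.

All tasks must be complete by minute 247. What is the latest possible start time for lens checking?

The first take must finish by minute 247; it takes 38 minutes, so it must start by 247 − 38 = minute 209.
The final polish must finish before the first take (must start by minute 209). With a 60-minute duration, the final polish must start by 209 − 60 = minute 149.
Rehearsal must finish in time for the final polish (must start by minute 149, minus 5-minute gap → minute 144); the first take (must start by minute 209). The tightest is minute 144, so rehearsal must start by 144 − 50 = minute 94.
Lens checking feeds into rehearsal (must start by minute 94); so lens checking must finish by minute 94 and therefore start by minute 69.

69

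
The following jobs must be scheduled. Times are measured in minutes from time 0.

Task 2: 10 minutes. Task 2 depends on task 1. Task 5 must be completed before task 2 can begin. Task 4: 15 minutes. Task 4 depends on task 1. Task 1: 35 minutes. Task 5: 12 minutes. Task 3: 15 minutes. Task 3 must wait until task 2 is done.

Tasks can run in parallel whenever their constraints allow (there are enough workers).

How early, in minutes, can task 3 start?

Nothing blocks task 5, so it runs from minute 0 to minute 12.
Nothing blocks task 1, so it runs from minute 0 to minute 35.
For task 2: task 1 (finishes minute 35); task 5 (finishes minute 12). Taking the maximum gives a start of minute 35, and it finishes at 35 + 10 = minute 45.
Task 3 waits on task 2 (finishes minute 45), so the earliest it can start is minute 45.

45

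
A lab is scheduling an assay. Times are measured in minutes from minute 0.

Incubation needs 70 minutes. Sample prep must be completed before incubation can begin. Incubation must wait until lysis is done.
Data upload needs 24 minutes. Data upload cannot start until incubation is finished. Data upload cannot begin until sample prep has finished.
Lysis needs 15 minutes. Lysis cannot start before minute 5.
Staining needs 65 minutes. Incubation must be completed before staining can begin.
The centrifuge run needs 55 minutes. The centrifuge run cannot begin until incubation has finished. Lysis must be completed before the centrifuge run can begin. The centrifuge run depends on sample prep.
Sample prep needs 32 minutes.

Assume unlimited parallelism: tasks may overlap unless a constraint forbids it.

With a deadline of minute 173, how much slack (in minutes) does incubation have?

Lysis waits on its own release at minute 5, so it starts at minute 5 and finishes at 5 + 15 = minute 20.
Sample prep has no prerequisites, so it starts at minute 0 and finishes at minute 32.
Incubation has to wait for sample prep (finishes minute 32); lysis (finishes minute 20). The latest of these is minute 32, so incubation runs minute 32 to 32 + 70 = minute 102.

Working backward from the deadline:
The centrifuge run must finish by minute 173; it takes 55 minutes, so it must start by 173 − 55 = minute 118.
Staining has no dependents, so it just needs to finish by minute 173. Starting by 173 − 65 = minute 108 achieves that.
Nothing follows data upload; the deadline of minute 173 is its only limit. It must start by 173 − 24 = minute 149.
For incubation: the centrifuge run (must start by minute 118); staining (must start by minute 108); data upload (must start by minute 149). The most restrictive is minute 108; with a 70-minute duration, incubation must start by minute 38.
So incubation can start as early as minute 32 and as late as minute 38, giving 38 − 32 = 6 minutes of slack.

6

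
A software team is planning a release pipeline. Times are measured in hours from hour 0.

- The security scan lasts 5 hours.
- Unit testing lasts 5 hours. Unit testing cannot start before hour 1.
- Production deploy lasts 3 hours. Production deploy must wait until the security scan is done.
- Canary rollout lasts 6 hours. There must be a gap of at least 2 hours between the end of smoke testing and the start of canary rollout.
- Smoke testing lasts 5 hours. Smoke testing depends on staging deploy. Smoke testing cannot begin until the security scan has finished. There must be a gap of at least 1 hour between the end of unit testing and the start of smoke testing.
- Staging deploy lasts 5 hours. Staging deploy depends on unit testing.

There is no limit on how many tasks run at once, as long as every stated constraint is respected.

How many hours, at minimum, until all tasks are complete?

The security scan can start immediately at hour 0; it finishes at hour 5.
After the security scan (finishes hour 5), production deploy can start at hour 5 and finishes at hour 8.
After its own release at hour 1, unit testing can start at hour 1 and finishes at hour 6.
Staging deploy cannot begin until unit testing (finishes hour 6). It runs from hour 6 to 6 + 5 = hour 11.
Smoke testing cannot start until staging deploy (finishes hour 11); the security scan (finishes hour 5); unit testing (finishes hour 6, plus 1-hour gap → hour 7). The controlling bound is hour 11, so smoke testing finishes at 11 + 5 = hour 16.
After smoke testing (finishes hour 16, plus 2-hour gap → hour 18), canary rollout can start at hour 18 and finishes at hour 24.
All tasks are finished once the last one completes. Finish times: Unit testing at 6, The security scan at 5, Staging deploy at 11, Smoke testing at 16, Canary rollout at 24, Production deploy at 8. The latest is hour 24.

24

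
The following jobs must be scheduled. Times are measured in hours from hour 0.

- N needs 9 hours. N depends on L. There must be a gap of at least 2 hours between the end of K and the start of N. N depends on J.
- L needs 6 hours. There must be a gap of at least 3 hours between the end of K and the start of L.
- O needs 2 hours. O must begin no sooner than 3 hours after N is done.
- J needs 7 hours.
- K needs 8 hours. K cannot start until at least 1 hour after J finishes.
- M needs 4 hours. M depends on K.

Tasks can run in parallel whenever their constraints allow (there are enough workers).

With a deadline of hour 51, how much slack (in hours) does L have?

12

J can start immediately at hour 0; it finishes at hour 7.
K cannot begin until J (finishes hour 7, plus 1-hour gap → hour 8). It runs from hour 8 to 8 + 8 = hour 16.
After K (finishes hour 16, plus 3-hour gap → hour 19), L can start at hour 19 and finishes at hour 25.

Working backward from the deadline:
O has no dependents, so it just needs to finish by hour 51. Starting by 51 − 2 = hour 49 achieves that.
N has to be done before O (must start by hour 49, minus 3-hour gap → hour 46). That means finishing by hour 46, i.e. starting by 46 − 9 = hour 37.
L has to be done before N (must start by hour 37). That means finishing by hour 37, i.e. starting by 37 − 6 = hour 31.
So L can start as early as hour 19 and as late as hour 31, giving 31 − 19 = 12 hours of slack.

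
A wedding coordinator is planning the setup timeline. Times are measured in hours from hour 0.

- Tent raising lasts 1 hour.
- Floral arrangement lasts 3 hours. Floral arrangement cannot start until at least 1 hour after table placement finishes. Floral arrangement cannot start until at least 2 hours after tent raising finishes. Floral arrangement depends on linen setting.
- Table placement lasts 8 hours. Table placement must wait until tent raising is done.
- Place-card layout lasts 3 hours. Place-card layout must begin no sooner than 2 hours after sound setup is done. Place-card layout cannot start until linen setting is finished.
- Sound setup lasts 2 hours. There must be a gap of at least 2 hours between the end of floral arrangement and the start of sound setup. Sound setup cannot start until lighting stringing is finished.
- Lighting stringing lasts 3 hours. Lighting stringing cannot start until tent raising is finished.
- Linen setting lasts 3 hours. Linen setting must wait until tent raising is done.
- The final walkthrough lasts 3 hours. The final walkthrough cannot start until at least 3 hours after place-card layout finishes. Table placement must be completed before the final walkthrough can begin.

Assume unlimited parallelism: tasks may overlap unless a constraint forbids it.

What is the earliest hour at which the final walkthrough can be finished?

Nothing blocks tent raising, so it runs from hour 0 to hour 1.
After tent raising (finishes hour 1), lighting stringing can start at hour 1 and finishes at hour 4.
Linen setting waits on tent raising (finishes hour 1), so it starts at hour 1 and finishes at 1 + 3 = hour 4.
After tent raising (finishes hour 1), table placement can start at hour 1 and finishes at hour 9.
For floral arrangement: table placement (finishes hour 9, plus 1-hour gap → hour 10); tent raising (finishes hour 1, plus 2-hour gap → hour 3); linen setting (finishes hour 4). Taking the maximum gives a start of hour 10, and it finishes at 10 + 3 = hour 13.
Sound setup has to wait for floral arrangement (finishes hour 13, plus 2-hour gap → hour 15); lighting stringing (finishes hour 4). The latest of these is hour 15, so sound setup runs hour 15 to 15 + 2 = hour 17.
Place-card layout needs all of sound setup (finishes hour 17, plus 2-hour gap → hour 19); linen setting (finishes hour 4). That puts its earliest start at hour 19; it finishes at 19 + 3 = hour 22.
The final walkthrough cannot start until place-card layout (finishes hour 22, plus 3-hour gap → hour 25); table placement (finishes hour 9). The controlling bound is hour 25, so the final walkthrough finishes at 25 + 3 = hour 28.

28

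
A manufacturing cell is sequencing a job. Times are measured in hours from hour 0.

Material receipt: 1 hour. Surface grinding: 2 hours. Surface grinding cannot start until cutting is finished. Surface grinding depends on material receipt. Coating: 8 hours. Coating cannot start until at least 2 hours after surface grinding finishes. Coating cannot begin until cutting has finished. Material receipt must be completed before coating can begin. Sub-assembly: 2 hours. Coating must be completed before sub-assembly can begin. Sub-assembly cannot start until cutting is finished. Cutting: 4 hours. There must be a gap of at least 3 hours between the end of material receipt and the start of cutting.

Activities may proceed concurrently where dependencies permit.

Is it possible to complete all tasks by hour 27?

Nothing blocks material receipt, so it runs from hour 0 to hour 1.
Cutting cannot begin until material receipt (finishes hour 1, plus 3-hour gap → hour 4). It runs from hour 4 to 4 + 4 = hour 8.
Surface grinding has to wait for cutting (finishes hour 8); material receipt (finishes hour 1). The latest of these is hour 8, so surface grinding runs hour 8 to 8 + 2 = hour 10.
Coating has to wait for surface grinding (finishes hour 10, plus 2-hour gap → hour 12); cutting (finishes hour 8); material receipt (finishes hour 1). The latest of these is hour 12, so coating runs hour 12 to 12 + 8 = hour 20.
For sub-assembly: coating (finishes hour 20); cutting (finishes hour 8). Taking the maximum gives a start of hour 20, and it finishes at 20 + 2 = hour 22.
Every task is finished by hour 22, which is no later than the deadline of 27, so the schedule is feasible.

Yes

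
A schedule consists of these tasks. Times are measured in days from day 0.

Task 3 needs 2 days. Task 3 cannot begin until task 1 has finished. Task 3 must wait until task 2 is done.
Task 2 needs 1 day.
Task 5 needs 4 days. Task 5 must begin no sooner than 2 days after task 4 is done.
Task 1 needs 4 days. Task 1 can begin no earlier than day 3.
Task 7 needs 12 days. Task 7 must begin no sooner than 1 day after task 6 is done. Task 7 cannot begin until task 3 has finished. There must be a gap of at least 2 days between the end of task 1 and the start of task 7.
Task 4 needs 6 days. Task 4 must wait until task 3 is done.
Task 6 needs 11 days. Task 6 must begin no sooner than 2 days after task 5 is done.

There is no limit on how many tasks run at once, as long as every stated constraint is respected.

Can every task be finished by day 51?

Yes

Task 2 has no prerequisites, so it starts at day 0 and finishes at day 1.
After its own release at day 3, task 1 can start at day 3 and finishes at day 7.
Task 3 has to wait for task 1 (finishes day 7); task 2 (finishes day 1). The latest of these is day 7, so task 3 runs day 7 to 7 + 2 = day 9.
After task 3 (finishes day 9), task 4 can start at day 9 and finishes at day 15.
Task 5 cannot begin until task 4 (finishes day 15, plus 2-day gap → day 17). It runs from day 17 to 17 + 4 = day 21.
After task 5 (finishes day 21, plus 2-day gap → day 23), task 6 can start at day 23 and finishes at day 34.
Task 7 needs all of task 6 (finishes day 34, plus 1-day gap → day 35); task 3 (finishes day 9); task 1 (finishes day 7, plus 2-day gap → day 9). That puts its earliest start at day 35; it finishes at 35 + 12 = day 47.
Every task is finished by day 47, which is no later than the deadline of 51, so the schedule is feasible.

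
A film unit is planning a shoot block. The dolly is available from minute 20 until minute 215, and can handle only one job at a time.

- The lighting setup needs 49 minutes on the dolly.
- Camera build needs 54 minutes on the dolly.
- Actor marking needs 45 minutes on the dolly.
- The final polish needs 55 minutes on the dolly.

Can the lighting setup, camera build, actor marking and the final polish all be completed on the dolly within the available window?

The dolly window is 215 − 20 = 195 minutes.
Running back to back, the jobs need 49 + 54 + 45 + 55 = 203 minutes on the dolly.
Since 203 > 195, they cannot all fit.

No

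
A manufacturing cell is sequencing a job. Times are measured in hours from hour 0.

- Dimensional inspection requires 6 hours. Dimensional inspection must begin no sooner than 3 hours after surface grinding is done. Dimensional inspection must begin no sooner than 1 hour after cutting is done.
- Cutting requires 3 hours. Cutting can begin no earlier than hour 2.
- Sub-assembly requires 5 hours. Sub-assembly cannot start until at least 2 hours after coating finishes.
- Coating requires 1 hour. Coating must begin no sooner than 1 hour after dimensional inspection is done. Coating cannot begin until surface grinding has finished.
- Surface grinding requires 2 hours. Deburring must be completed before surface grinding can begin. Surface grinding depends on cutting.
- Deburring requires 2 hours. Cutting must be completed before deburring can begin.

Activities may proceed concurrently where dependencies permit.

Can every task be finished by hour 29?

Cutting cannot begin until its own release at hour 2. It runs from hour 2 to 2 + 3 = hour 5.
After cutting (finishes hour 5), deburring can start at hour 5 and finishes at hour 7.
Surface grinding needs all of deburring (finishes hour 7); cutting (finishes hour 5). That puts its earliest start at hour 7; it finishes at 7 + 2 = hour 9.
For dimensional inspection: surface grinding (finishes hour 9, plus 3-hour gap → hour 12); cutting (finishes hour 5, plus 1-hour gap → hour 6). Taking the maximum gives a start of hour 12, and it finishes at 12 + 6 = hour 18.
Coating cannot start until dimensional inspection (finishes hour 18, plus 1-hour gap → hour 19); surface grinding (finishes hour 9). The controlling bound is hour 19, so coating finishes at 19 + 1 = hour 20.
Sub-assembly cannot begin until coating (finishes hour 20, plus 2-hour gap → hour 22). It runs from hour 22 to 22 + 5 = hour 27.
Every task is finished by hour 27, which is no later than the deadline of 29, so the schedule is feasible.

Yes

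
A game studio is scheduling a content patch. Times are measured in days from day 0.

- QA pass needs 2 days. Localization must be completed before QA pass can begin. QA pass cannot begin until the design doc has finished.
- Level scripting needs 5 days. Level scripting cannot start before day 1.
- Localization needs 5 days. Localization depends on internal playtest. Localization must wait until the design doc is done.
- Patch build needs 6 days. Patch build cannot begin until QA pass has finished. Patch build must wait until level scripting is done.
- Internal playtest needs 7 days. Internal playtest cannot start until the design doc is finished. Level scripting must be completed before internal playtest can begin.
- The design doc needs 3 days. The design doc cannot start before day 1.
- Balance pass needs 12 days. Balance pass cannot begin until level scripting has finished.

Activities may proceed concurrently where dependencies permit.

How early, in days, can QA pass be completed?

After its own release at day 1, level scripting can start at day 1 and finishes at day 6.
The design doc waits on its own release at day 1, so it starts at day 1 and finishes at 1 + 3 = day 4.
For internal playtest: the design doc (finishes day 4); level scripting (finishes day 6). Taking the maximum gives a start of day 6, and it finishes at 6 + 7 = day 13.
Localization has to wait for internal playtest (finishes day 13); the design doc (finishes day 4). The latest of these is day 13, so localization runs day 13 to 13 + 5 = day 18.
QA pass has to wait for localization (finishes day 18); the design doc (finishes day 4). The latest of these is day 18, so QA pass runs day 18 to 18 + 2 = day 20.

20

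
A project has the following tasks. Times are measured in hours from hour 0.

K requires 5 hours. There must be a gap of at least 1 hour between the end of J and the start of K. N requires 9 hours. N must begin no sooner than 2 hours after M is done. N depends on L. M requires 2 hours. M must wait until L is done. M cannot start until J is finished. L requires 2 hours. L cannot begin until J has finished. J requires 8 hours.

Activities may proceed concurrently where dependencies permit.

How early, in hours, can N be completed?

J can start immediately at hour 0; it finishes at hour 8.
L waits on J (finishes hour 8), so it starts at hour 8 and finishes at 8 + 2 = hour 10.
For M: L (finishes hour 10); J (finishes hour 8). Taking the maximum gives a start of hour 10, and it finishes at 10 + 2 = hour 12.
For N: M (finishes hour 12, plus 2-hour gap → hour 14); L (finishes hour 10). Taking the maximum gives a start of hour 14, and it finishes at 14 + 9 = hour 23.

23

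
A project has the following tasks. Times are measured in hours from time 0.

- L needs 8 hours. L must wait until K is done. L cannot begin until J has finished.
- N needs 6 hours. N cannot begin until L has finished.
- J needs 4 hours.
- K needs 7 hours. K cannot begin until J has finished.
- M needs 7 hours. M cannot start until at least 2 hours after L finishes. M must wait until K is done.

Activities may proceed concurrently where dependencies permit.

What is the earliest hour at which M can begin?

J can start immediately at hour 0; it finishes at hour 4.
K waits on J (finishes hour 4), so it starts at hour 4 and finishes at 4 + 7 = hour 11.
For L: K (finishes hour 11); J (finishes hour 4). Taking the maximum gives a start of hour 11, and it finishes at 11 + 8 = hour 19.
M waits on L (finishes hour 19, plus 2-hour gap → hour 21); K (finishes hour 11). The latest of these is hour 21, which is the earliest M can start.

21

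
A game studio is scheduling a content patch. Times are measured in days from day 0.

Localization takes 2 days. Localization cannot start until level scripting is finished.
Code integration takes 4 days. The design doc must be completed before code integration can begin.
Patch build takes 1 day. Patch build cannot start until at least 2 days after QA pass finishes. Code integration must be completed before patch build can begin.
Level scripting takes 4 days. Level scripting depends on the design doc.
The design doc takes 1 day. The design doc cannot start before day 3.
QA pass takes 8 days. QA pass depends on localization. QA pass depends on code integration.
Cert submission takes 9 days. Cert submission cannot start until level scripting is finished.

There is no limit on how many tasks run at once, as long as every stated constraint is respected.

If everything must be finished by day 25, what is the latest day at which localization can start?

To finish by day 25, patch build (duration 1) must start no later than day 24.
Since patch build (must start by day 24, minus 2-day gap → day 22) depends on it, QA pass must finish by day 22. Backing off its 8-day duration gives a latest start of day 14.
Localization must finish before QA pass (must start by day 14). With a 2-day duration, localization must start by 14 − 2 = day 12.

12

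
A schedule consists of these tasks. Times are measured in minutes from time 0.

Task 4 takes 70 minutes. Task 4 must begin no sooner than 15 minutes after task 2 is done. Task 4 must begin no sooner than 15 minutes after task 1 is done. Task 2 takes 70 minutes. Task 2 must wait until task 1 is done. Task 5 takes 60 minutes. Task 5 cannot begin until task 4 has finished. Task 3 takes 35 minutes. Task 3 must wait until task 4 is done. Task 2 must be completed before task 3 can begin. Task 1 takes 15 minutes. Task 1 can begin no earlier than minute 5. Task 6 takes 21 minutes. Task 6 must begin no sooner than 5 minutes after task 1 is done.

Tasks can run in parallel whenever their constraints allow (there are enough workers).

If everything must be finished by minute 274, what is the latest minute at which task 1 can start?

44

To finish by minute 274, task 3 (duration 35) must start no later than minute 239.
Nothing follows task 5; the deadline of minute 274 is its only limit. It must start by 274 − 60 = minute 214.
For task 4: task 3 (must start by minute 239); task 5 (must start by minute 214). The most restrictive is minute 214; with a 70-minute duration, task 4 must start by minute 144.
For task 2: task 3 (must start by minute 239); task 4 (must start by minute 144, minus 15-minute gap → minute 129). The most restrictive is minute 129; with a 70-minute duration, task 2 must start by minute 59.
To finish by minute 274, task 6 (duration 21) must start no later than minute 253.
Task 1 must finish in time for task 2 (must start by minute 59); task 4 (must start by minute 144, minus 15-minute gap → minute 129); task 6 (must start by minute 253, minus 5-minute gap → minute 248). The tightest is minute 59, so task 1 must start by 59 − 15 = minute 44.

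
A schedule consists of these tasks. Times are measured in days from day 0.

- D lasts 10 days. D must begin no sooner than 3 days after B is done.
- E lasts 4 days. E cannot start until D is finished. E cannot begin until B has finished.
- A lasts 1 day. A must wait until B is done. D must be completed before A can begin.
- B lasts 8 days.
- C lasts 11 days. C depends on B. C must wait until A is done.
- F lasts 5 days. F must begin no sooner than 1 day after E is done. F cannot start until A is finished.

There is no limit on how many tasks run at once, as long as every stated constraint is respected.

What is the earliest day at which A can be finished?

Nothing blocks B, so it runs from day 0 to day 8.
D cannot begin until B (finishes day 8, plus 3-day gap → day 11). It runs from day 11 to 11 + 10 = day 21.
A needs all of B (finishes day 8); D (finishes day 21). That puts its earliest start at day 21; it finishes at 21 + 1 = day 22.

22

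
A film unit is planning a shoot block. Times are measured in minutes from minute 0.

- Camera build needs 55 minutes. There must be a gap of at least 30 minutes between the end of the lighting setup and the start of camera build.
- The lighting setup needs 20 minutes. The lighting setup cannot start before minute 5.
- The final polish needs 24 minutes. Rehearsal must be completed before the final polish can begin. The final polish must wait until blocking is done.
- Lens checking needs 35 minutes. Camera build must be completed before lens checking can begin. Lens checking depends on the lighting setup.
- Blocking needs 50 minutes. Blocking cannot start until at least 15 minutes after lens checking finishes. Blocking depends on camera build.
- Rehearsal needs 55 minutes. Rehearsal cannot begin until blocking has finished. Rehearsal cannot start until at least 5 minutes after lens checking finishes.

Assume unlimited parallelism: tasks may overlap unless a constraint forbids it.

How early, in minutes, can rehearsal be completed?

265

After its own release at minute 5, the lighting setup can start at minute 5 and finishes at minute 25.
Camera build waits on the lighting setup (finishes minute 25, plus 30-minute gap → minute 55), so it starts at minute 55 and finishes at 55 + 55 = minute 110.
Lens checking needs all of camera build (finishes minute 110); the lighting setup (finishes minute 25). That puts its earliest start at minute 110; it finishes at 110 + 35 = minute 145.
Blocking has to wait for lens checking (finishes minute 145, plus 15-minute gap → minute 160); camera build (finishes minute 110). The latest of these is minute 160, so blocking runs minute 160 to 160 + 50 = minute 210.
Rehearsal cannot start until blocking (finishes minute 210); lens checking (finishes minute 145, plus 5-minute gap → minute 150). The controlling bound is minute 210, so rehearsal finishes at 210 + 55 = minute 265.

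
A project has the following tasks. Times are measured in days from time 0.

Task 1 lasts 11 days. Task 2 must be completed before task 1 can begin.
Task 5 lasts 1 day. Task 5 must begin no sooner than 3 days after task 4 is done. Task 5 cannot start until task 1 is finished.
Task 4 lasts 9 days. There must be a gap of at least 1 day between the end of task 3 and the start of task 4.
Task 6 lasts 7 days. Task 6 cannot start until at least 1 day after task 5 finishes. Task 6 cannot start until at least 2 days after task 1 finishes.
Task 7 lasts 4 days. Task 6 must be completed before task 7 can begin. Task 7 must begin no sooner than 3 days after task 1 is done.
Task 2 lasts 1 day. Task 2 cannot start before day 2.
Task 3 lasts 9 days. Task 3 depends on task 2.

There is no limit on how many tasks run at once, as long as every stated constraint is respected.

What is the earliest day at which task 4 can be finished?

22

Task 2 cannot begin until its own release at day 2. It runs from day 2 to 2 + 1 = day 3.
After task 2 (finishes day 3), task 3 can start at day 3 and finishes at day 12.
After task 3 (finishes day 12, plus 1-day gap → day 13), task 4 can start at day 13 and finishes at day 22.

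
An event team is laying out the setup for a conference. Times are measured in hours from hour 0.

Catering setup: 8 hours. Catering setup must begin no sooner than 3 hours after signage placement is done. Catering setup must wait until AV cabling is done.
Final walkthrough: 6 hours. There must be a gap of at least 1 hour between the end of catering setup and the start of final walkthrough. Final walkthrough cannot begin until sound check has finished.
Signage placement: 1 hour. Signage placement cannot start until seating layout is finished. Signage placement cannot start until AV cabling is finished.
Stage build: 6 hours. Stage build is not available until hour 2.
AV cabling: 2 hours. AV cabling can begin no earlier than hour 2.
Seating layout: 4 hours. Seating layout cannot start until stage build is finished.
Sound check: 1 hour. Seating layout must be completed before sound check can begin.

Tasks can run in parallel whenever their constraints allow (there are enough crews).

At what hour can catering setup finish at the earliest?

24

AV cabling cannot begin until its own release at hour 2. It runs from hour 2 to 2 + 2 = hour 4.
Stage build cannot begin until its own release at hour 2. It runs from hour 2 to 2 + 6 = hour 8.
After stage build (finishes hour 8), seating layout can start at hour 8 and finishes at hour 12.
Signage placement needs all of seating layout (finishes hour 12); AV cabling (finishes hour 4). That puts its earliest start at hour 12; it finishes at 12 + 1 = hour 13.
Catering setup has to wait for signage placement (finishes hour 13, plus 3-hour gap → hour 16); AV cabling (finishes hour 4). The latest of these is hour 16, so catering setup runs hour 16 to 16 + 8 = hour 24.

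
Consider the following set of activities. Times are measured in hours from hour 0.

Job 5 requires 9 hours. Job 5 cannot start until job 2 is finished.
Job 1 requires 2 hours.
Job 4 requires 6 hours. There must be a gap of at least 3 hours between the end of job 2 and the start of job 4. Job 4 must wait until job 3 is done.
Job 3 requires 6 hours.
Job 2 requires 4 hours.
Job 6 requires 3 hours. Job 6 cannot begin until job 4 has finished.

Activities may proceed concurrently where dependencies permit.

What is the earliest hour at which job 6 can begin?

13

Nothing blocks job 3, so it runs from hour 0 to hour 6.
Job 2 can start immediately at hour 0; it finishes at hour 4.
Job 4 cannot start until job 2 (finishes hour 4, plus 3-hour gap → hour 7); job 3 (finishes hour 6). The controlling bound is hour 7, so job 4 finishes at 7 + 6 = hour 13.
Job 6 waits on job 4 (finishes hour 13), so the earliest it can start is hour 13.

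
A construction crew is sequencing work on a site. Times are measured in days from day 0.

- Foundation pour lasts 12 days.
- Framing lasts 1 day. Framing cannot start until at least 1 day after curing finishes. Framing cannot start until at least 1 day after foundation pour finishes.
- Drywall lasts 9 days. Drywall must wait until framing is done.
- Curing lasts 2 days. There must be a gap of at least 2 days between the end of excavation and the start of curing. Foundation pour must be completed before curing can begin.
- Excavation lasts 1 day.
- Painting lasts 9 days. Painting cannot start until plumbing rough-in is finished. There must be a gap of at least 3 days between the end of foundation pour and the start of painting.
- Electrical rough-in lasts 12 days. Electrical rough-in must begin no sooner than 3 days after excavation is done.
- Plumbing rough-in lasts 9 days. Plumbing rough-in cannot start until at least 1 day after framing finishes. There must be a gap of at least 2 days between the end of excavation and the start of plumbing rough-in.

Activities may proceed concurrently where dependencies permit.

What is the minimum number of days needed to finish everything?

Foundation pour can start immediately at day 0; it finishes at day 12.
Excavation can start immediately at day 0; it finishes at day 1.
Electrical rough-in cannot begin until excavation (finishes day 1, plus 3-day gap → day 4). It runs from day 4 to 4 + 12 = day 16.
Curing needs all of excavation (finishes day 1, plus 2-day gap → day 3); foundation pour (finishes day 12). That puts its earliest start at day 12; it finishes at 12 + 2 = day 14.
For framing: curing (finishes day 14, plus 1-day gap → day 15); foundation pour (finishes day 12, plus 1-day gap → day 13). Taking the maximum gives a start of day 15, and it finishes at 15 + 1 = day 16.
After framing (finishes day 16), drywall can start at day 16 and finishes at day 25.
Plumbing rough-in has to wait for framing (finishes day 16, plus 1-day gap → day 17); excavation (finishes day 1, plus 2-day gap → day 3). The latest of these is day 17, so plumbing rough-in runs day 17 to 17 + 9 = day 26.
Painting needs all of plumbing rough-in (finishes day 26); foundation pour (finishes day 12, plus 3-day gap → day 15). That puts its earliest start at day 26; it finishes at 26 + 9 = day 35.
All tasks are finished once the last one completes. Finish times: Excavation at 1, Foundation pour at 12, Curing at 14, Framing at 16, Plumbing rough-in at 26, Electrical rough-in at 16, Drywall at 25, Painting at 35. The latest is day 35.

35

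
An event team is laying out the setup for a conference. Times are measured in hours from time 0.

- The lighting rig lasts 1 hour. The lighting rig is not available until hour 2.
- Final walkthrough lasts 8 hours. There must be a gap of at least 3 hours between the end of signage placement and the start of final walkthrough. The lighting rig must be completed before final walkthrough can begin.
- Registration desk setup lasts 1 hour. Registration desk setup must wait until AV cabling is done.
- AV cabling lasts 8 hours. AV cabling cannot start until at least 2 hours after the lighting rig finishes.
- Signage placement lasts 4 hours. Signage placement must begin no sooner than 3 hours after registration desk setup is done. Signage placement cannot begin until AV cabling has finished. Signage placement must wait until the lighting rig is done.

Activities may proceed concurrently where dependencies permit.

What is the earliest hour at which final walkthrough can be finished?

The lighting rig cannot begin until its own release at hour 2. It runs from hour 2 to 2 + 1 = hour 3.
AV cabling waits on the lighting rig (finishes hour 3, plus 2-hour gap → hour 5), so it starts at hour 5 and finishes at 5 + 8 = hour 13.
Registration desk setup cannot begin until AV cabling (finishes hour 13). It runs from hour 13 to 13 + 1 = hour 14.
Signage placement needs all of registration desk setup (finishes hour 14, plus 3-hour gap → hour 17); AV cabling (finishes hour 13); the lighting rig (finishes hour 3). That puts its earliest start at hour 17; it finishes at 17 + 4 = hour 21.
Final walkthrough cannot start until signage placement (finishes hour 21, plus 3-hour gap → hour 24); the lighting rig (finishes hour 3). The controlling bound is hour 24, so final walkthrough finishes at 24 + 8 = hour 32.

32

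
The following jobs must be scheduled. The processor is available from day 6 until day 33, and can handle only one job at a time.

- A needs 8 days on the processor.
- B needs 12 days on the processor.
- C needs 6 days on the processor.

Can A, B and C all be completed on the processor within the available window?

The processor window is 33 − 6 = 27 days.
Running back to back, the jobs need 8 + 12 + 6 = 26 days on the processor.
Since 26 ≤ 27, they fit within the window.

Yes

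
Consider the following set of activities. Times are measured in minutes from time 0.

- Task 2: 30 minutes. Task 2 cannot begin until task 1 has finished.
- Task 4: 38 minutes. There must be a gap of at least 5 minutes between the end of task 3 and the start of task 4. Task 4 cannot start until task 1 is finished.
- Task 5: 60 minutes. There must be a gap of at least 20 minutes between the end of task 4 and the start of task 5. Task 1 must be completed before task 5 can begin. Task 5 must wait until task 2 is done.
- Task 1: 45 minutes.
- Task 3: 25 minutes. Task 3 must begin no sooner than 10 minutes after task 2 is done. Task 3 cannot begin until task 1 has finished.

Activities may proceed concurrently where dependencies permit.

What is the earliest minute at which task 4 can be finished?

Task 1 has no prerequisites, so it starts at minute 0 and finishes at minute 45.
Task 2 cannot begin until task 1 (finishes minute 45). It runs from minute 45 to 45 + 30 = minute 75.
For task 3: task 2 (finishes minute 75, plus 10-minute gap → minute 85); task 1 (finishes minute 45). Taking the maximum gives a start of minute 85, and it finishes at 85 + 25 = minute 110.
Task 4 needs all of task 3 (finishes minute 110, plus 5-minute gap → minute 115); task 1 (finishes minute 45). That puts its earliest start at minute 115; it finishes at 115 + 38 = minute 153.

153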